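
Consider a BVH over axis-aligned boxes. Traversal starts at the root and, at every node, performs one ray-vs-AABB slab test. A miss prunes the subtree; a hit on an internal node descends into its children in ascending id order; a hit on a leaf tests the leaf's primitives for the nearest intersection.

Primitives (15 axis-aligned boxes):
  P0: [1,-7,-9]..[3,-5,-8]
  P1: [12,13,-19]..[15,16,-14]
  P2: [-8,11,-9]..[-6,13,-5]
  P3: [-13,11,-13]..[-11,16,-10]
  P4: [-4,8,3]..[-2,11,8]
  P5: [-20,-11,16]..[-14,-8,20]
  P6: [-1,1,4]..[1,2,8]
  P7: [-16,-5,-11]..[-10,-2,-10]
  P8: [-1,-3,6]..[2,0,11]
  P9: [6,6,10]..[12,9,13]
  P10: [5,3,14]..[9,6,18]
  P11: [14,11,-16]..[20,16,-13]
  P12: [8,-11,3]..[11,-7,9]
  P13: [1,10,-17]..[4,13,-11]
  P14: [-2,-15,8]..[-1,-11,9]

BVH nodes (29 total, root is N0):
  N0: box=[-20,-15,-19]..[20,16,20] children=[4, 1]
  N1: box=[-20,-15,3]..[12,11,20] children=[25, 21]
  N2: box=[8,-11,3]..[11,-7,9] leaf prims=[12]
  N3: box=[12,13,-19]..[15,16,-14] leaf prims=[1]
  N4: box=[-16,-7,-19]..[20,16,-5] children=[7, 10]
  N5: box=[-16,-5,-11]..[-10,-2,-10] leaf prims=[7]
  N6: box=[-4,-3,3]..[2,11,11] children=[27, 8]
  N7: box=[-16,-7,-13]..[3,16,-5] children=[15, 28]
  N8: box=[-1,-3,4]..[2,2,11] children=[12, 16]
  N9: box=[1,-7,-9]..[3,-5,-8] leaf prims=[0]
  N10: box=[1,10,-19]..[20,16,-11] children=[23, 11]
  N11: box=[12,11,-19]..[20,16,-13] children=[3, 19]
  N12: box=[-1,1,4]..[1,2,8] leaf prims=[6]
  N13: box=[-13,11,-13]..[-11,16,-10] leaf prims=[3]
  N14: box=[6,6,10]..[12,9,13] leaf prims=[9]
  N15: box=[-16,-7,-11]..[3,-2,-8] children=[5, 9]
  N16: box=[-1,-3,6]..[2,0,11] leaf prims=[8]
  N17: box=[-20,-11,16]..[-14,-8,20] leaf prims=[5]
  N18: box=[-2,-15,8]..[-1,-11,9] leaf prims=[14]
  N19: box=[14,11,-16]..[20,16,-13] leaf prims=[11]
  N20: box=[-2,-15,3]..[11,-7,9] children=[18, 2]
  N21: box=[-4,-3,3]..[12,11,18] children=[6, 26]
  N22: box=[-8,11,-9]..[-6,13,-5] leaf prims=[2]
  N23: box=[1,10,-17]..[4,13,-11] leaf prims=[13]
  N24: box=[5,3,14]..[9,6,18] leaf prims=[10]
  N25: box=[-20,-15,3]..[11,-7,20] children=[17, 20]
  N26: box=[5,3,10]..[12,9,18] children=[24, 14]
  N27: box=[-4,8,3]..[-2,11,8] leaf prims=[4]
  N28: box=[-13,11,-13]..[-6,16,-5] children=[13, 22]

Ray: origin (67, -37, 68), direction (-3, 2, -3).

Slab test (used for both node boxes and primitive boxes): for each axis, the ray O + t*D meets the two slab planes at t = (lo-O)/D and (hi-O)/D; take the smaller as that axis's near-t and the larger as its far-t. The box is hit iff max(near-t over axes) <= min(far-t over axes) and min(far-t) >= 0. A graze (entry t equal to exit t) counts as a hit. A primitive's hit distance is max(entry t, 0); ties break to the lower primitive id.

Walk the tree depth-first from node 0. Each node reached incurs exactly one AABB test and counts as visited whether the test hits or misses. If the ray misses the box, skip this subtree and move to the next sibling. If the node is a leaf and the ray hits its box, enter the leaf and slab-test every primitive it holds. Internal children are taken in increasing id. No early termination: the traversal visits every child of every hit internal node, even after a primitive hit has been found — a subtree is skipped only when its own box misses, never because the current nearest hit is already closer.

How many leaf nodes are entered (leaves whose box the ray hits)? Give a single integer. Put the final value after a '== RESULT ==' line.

Traverse from the root:
N0 x:[47/3,29] y:[11,53/2] z:[16,29] -> hit [16,53/2], descend [1, 4]
  N1 x:[55/3,29] y:[11,24] z:[16,65/3] -> hit [55/3,65/3], descend [21, 25]
    N21 x:[55/3,71/3] y:[17,24] z:[50/3,65/3] -> hit [55/3,65/3], descend [6, 26]
      N6 x:[65/3,71/3] y:[17,24] z:[19,65/3] -> hit [65/3,65/3], descend [8, 27]
        N8 x:[65/3,68/3] y:[17,39/2] z:[19,64/3] -> miss, prune
        N27 x:[23,71/3] y:[45/2,24] z:[20,65/3] -> miss, prune
      N26 x:[55/3,62/3] y:[20,23] z:[50/3,58/3] -> miss, prune
    N25 x:[56/3,29] y:[11,15] z:[16,65/3] -> miss, prune
  N4 x:[47/3,83/3] y:[15,53/2] z:[73/3,29] -> hit [73/3,53/2], descend [7, 10]
    N7 x:[64/3,83/3] y:[15,53/2] z:[73/3,27] -> hit [73/3,53/2], descend [15, 28]
      N15 x:[64/3,83/3] y:[15,35/2] z:[76/3,79/3] -> miss, prune
      N28 x:[73/3,80/3] y:[24,53/2] z:[73/3,27] -> hit [73/3,53/2], descend [13, 22]
        N13 x:[26,80/3] y:[24,53/2] z:[26,27] -> hit [26,53/2] leaf, test {P3@t=26}
        N22 x:[73/3,25] y:[24,25] z:[73/3,77/3] -> hit [73/3,25] leaf, test {P2@t=73/3}
    N10 x:[47/3,22] y:[47/2,53/2] z:[79/3,29] -> miss, prune

order=[0, 1, 21, 6, 8, 27, 26, 25, 4, 7, 15, 28, 13, 22, 10]  |boxes|=15  |leaves|=2  hit=P2

== RESULT ==
2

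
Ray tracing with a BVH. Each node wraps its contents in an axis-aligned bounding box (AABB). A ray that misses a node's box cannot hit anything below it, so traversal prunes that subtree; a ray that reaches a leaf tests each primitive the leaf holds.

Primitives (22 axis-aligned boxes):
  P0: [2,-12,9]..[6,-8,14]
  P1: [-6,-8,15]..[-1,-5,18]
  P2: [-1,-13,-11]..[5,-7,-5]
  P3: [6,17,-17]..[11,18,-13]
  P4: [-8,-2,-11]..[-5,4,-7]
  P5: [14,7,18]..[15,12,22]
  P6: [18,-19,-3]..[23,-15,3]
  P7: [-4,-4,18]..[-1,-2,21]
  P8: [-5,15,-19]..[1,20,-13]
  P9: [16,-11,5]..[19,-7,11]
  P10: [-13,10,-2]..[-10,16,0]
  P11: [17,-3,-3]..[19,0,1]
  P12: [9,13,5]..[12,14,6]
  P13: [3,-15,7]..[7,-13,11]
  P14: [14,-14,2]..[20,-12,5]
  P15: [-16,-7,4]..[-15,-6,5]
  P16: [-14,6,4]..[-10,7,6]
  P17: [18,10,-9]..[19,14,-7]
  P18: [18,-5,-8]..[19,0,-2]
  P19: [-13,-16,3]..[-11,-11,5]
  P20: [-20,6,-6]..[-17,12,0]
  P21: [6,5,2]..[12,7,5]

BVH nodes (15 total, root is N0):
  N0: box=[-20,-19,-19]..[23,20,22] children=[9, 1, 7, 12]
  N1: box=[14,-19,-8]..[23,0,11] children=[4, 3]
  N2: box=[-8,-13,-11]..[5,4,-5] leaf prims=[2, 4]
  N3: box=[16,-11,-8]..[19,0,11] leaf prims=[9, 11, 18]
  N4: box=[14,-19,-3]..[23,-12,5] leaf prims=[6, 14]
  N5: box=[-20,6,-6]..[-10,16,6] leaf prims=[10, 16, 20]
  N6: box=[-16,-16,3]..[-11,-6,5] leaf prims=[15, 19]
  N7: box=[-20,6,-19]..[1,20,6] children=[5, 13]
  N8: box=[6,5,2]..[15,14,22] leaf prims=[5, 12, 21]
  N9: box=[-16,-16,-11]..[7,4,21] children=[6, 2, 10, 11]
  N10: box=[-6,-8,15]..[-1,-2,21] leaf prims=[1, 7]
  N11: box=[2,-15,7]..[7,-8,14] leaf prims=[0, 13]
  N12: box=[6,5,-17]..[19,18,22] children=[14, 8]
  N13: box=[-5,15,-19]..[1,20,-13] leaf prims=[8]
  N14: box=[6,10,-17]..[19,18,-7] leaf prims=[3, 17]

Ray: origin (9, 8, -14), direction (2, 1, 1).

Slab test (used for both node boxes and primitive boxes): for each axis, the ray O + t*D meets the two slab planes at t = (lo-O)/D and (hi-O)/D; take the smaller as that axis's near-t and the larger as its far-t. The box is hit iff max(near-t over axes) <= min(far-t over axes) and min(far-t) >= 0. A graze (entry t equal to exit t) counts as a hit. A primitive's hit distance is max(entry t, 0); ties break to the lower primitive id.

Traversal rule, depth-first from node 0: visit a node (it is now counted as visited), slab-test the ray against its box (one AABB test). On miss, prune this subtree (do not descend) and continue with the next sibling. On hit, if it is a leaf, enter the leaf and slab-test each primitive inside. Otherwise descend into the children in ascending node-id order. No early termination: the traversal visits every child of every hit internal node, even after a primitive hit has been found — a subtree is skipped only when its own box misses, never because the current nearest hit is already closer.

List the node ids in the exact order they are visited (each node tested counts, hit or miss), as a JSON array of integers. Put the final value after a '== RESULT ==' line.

Trace the traversal:
N0 x:[-29/2,7] y:[-27,12] z:[-5,36] -> hit [-5,7], descend [1, 7, 9, 12]
  N1 x:[5/2,7] y:[-27,-8] z:[6,25] -> miss, prune
  N7 x:[-29/2,-4] y:[-2,12] z:[-5,20] -> miss, prune
  N9 x:[-25/2,-1] y:[-24,-4] z:[3,35] -> miss, prune
  N12 x:[-3/2,5] y:[-3,10] z:[-3,36] -> hit [-3/2,5], descend [8, 14]
    N8 x:[-3/2,3] y:[-3,6] z:[16,36] -> miss, prune
    N14 x:[-3/2,5] y:[2,10] z:[-3,7] -> hit [2,5] leaf, test {P3(miss), P17@t=5}

Visited [0, 1, 7, 9, 12, 8, 14]. Tests: 7 box, 1 leaf. Nearest: P17.

== RESULT ==
[0, 1, 7, 9, 12, 8, 14]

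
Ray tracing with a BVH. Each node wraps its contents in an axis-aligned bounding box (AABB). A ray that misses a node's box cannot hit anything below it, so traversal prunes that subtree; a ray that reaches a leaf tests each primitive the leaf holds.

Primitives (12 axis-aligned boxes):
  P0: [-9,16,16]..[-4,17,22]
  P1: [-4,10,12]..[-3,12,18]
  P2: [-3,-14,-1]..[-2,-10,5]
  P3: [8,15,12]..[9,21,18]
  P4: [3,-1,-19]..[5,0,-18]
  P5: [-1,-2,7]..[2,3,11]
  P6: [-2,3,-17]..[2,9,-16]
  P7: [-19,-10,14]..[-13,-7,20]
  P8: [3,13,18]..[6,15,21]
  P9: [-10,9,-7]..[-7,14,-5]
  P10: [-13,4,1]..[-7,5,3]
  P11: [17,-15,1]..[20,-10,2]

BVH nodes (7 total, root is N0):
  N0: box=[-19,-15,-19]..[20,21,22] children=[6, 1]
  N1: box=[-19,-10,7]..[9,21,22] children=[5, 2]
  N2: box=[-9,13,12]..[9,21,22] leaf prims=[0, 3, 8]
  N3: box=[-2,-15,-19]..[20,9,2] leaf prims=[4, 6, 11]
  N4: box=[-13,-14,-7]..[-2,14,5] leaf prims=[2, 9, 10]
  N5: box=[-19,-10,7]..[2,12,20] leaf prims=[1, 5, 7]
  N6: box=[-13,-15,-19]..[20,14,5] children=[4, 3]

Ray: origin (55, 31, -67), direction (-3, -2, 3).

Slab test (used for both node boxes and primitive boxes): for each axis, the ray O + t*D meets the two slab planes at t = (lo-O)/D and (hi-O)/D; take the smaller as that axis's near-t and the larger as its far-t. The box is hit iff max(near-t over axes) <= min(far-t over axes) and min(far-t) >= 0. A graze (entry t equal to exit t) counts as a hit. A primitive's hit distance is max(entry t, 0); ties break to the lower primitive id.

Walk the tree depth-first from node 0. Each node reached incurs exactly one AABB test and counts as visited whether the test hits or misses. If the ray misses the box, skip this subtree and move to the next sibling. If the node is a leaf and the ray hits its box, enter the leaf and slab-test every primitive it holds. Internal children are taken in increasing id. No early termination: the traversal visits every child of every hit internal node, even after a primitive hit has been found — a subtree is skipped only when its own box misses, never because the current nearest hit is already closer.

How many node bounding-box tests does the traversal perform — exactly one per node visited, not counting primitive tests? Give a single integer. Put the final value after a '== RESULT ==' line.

Walk:
N0 x:[35/3,74/3] y:[5,23] z:[16,89/3] -> hit [16,23], descend [1, 6]
  N1 x:[46/3,74/3] y:[5,41/2] z:[74/3,89/3] -> miss, prune
  N6 x:[35/3,68/3] y:[17/2,23] z:[16,24] -> hit [16,68/3], descend [3, 4]
    N3 x:[35/3,19] y:[11,23] z:[16,23] -> hit [16,19] leaf, test {P4(miss), P6(miss), P11(miss)}
    N4 x:[19,68/3] y:[17/2,45/2] z:[20,24] -> hit [20,45/2] leaf, test {P2(miss), P9(miss), P10(miss)}

Summary -> nodes [0, 1, 6, 3, 4]; box-tests=5; leaf-entries=2; first=miss

== RESULT ==
5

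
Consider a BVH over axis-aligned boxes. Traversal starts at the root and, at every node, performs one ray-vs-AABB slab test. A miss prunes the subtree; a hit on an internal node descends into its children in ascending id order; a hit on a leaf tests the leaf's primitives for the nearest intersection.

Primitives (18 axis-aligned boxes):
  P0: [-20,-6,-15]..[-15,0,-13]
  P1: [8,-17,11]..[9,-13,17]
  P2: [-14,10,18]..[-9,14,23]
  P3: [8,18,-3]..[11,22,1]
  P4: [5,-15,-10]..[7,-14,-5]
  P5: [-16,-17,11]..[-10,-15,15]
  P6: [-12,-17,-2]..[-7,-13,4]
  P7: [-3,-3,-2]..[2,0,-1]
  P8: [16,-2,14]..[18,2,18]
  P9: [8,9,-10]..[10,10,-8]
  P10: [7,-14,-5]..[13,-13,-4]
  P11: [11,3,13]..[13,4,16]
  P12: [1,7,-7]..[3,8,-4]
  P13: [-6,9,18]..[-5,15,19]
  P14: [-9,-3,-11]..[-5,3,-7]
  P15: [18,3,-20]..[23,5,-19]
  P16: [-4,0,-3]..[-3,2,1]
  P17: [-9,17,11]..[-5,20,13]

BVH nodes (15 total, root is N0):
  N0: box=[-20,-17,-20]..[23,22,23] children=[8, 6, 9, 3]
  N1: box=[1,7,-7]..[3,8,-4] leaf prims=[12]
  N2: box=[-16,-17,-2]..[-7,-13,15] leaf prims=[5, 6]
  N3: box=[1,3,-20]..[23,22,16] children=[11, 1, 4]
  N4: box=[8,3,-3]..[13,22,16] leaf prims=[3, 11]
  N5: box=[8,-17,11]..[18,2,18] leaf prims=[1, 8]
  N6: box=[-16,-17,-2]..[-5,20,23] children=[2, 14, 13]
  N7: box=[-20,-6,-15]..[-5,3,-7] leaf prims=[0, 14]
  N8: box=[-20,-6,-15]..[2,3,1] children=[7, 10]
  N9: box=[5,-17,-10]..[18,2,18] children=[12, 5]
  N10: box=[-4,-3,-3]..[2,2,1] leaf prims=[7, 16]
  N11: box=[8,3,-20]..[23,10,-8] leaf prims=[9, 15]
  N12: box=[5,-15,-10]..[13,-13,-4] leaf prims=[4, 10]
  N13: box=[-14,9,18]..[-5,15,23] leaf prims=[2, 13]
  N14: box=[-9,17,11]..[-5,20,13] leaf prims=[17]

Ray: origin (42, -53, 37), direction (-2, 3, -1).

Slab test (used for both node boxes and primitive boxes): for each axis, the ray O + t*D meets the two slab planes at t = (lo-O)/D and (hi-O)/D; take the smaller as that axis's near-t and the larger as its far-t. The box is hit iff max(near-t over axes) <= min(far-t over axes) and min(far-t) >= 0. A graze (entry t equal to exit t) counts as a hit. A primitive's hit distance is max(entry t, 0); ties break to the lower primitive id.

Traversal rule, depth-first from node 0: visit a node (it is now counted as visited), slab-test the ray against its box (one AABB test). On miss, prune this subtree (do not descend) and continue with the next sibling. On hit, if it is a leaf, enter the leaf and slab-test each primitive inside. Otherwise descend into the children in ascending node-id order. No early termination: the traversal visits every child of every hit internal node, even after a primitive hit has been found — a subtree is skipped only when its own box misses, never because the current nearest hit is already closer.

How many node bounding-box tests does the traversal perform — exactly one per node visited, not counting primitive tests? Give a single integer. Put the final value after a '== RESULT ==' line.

Walk:
N0 x:[19/2,31] y:[12,25] z:[14,57] -> hit [14,25], descend [3, 6, 8, 9]
  N3 x:[19/2,41/2] y:[56/3,25] z:[21,57] -> miss, prune
  N6 x:[47/2,29] y:[12,73/3] z:[14,39] -> hit [47/2,73/3], descend [2, 13, 14]
    N2 x:[49/2,29] y:[12,40/3] z:[22,39] -> miss, prune
    N13 x:[47/2,28] y:[62/3,68/3] z:[14,19] -> miss, prune
    N14 x:[47/2,51/2] y:[70/3,73/3] z:[24,26] -> hit [24,73/3] leaf, test {P17@t=24}
  N8 x:[20,31] y:[47/3,56/3] z:[36,52] -> miss, prune
  N9 x:[12,37/2] y:[12,55/3] z:[19,47] -> miss, prune

Visited [0, 3, 6, 2, 13, 14, 8, 9]. Tests: 8 box, 1 leaf. Nearest: P17.

== RESULT ==
8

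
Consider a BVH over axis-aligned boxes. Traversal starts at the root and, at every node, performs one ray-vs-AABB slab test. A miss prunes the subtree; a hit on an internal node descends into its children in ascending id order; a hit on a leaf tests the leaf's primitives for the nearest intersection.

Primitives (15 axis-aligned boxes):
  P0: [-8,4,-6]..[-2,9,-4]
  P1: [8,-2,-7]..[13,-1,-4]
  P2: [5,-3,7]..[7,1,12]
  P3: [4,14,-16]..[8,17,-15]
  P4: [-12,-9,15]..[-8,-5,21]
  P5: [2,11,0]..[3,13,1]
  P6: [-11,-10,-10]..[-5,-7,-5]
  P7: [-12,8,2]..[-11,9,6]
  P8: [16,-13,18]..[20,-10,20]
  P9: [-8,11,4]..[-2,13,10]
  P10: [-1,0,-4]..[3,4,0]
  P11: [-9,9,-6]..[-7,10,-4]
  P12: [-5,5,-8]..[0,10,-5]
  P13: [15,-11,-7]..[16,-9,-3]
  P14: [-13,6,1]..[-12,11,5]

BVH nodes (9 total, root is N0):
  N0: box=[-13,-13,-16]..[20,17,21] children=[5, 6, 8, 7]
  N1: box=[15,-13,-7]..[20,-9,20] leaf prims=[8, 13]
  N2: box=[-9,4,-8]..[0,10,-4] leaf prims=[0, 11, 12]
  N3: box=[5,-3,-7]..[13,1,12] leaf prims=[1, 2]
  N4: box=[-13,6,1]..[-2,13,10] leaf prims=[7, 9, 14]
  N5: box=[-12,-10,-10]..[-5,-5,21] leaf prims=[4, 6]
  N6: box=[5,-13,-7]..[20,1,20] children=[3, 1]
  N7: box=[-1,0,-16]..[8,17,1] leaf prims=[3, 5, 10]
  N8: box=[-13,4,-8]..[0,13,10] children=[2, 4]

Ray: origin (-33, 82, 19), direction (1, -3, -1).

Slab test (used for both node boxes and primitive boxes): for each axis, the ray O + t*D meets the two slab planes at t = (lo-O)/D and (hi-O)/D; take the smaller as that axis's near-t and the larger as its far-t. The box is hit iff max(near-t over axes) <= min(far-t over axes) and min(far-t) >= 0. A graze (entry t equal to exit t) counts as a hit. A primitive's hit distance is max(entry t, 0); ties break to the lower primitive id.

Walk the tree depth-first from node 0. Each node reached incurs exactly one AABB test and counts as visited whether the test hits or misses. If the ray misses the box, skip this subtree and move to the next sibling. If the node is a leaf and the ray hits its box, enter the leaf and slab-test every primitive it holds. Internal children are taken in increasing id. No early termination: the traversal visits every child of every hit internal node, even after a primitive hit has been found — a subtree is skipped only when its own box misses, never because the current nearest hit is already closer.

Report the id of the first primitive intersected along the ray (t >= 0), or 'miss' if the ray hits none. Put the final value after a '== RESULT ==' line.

Walk:
N0 x:[20,53] y:[65/3,95/3] z:[-2,35] -> hit [65/3,95/3], descend [5, 6, 7, 8]
  N5 x:[21,28] y:[29,92/3] z:[-2,29] -> miss, prune
  N6 x:[38,53] y:[27,95/3] z:[-1,26] -> miss, prune
  N7 x:[32,41] y:[65/3,82/3] z:[18,35] -> miss, prune
  N8 x:[20,33] y:[23,26] z:[9,27] -> hit [23,26], descend [2, 4]
    N2 x:[24,33] y:[24,26] z:[23,27] -> hit [24,26] leaf, test {P0@t=25, P11@t=24, P12(miss)}
    N4 x:[20,31] y:[23,76/3] z:[9,18] -> miss, prune

order=[0, 5, 6, 7, 8, 2, 4]  |boxes|=7  |leaves|=1  hit=P11

== RESULT ==
11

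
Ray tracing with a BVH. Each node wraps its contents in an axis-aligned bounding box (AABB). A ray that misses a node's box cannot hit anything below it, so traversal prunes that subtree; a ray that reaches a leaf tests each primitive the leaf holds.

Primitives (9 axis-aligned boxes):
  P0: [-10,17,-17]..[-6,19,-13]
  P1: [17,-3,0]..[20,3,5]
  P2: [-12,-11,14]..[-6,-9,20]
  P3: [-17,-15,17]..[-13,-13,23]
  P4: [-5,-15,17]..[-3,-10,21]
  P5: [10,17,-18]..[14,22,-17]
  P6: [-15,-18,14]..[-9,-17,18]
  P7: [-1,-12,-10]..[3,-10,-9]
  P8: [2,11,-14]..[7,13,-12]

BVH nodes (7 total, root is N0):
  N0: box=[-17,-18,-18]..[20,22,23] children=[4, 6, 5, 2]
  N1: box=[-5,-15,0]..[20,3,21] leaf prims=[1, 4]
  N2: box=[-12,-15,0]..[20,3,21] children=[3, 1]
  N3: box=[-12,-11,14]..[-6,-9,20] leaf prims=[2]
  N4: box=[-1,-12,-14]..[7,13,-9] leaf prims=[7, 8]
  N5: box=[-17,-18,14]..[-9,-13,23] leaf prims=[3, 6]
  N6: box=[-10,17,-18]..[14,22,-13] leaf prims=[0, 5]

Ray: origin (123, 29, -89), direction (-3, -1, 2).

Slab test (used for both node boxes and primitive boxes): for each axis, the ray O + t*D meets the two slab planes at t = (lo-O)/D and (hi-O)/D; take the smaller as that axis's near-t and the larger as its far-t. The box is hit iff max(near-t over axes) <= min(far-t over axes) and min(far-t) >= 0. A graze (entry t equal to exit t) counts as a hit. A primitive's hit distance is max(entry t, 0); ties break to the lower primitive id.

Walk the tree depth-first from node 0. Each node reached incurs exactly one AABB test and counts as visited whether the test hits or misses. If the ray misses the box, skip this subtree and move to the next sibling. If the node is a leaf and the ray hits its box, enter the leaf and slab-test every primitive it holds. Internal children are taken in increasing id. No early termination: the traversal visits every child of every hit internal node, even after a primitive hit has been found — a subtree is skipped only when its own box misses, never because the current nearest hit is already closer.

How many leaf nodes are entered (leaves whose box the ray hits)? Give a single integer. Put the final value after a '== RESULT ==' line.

Traverse from the root:
N0 x:[103/3,140/3] y:[7,47] z:[71/2,56] -> hit [71/2,140/3], descend [2, 4, 5, 6]
  N2 x:[103/3,45] y:[26,44] z:[89/2,55] -> miss, prune
  N4 x:[116/3,124/3] y:[16,41] z:[75/2,40] -> hit [116/3,40] leaf, test {P7@t=40, P8(miss)}
  N5 x:[44,140/3] y:[42,47] z:[103/2,56] -> miss, prune
  N6 x:[109/3,133/3] y:[7,12] z:[71/2,38] -> miss, prune

5 AABB tests over nodes [0, 2, 4, 5, 6]; 1 leaf entered; closest P7.

== RESULT ==
1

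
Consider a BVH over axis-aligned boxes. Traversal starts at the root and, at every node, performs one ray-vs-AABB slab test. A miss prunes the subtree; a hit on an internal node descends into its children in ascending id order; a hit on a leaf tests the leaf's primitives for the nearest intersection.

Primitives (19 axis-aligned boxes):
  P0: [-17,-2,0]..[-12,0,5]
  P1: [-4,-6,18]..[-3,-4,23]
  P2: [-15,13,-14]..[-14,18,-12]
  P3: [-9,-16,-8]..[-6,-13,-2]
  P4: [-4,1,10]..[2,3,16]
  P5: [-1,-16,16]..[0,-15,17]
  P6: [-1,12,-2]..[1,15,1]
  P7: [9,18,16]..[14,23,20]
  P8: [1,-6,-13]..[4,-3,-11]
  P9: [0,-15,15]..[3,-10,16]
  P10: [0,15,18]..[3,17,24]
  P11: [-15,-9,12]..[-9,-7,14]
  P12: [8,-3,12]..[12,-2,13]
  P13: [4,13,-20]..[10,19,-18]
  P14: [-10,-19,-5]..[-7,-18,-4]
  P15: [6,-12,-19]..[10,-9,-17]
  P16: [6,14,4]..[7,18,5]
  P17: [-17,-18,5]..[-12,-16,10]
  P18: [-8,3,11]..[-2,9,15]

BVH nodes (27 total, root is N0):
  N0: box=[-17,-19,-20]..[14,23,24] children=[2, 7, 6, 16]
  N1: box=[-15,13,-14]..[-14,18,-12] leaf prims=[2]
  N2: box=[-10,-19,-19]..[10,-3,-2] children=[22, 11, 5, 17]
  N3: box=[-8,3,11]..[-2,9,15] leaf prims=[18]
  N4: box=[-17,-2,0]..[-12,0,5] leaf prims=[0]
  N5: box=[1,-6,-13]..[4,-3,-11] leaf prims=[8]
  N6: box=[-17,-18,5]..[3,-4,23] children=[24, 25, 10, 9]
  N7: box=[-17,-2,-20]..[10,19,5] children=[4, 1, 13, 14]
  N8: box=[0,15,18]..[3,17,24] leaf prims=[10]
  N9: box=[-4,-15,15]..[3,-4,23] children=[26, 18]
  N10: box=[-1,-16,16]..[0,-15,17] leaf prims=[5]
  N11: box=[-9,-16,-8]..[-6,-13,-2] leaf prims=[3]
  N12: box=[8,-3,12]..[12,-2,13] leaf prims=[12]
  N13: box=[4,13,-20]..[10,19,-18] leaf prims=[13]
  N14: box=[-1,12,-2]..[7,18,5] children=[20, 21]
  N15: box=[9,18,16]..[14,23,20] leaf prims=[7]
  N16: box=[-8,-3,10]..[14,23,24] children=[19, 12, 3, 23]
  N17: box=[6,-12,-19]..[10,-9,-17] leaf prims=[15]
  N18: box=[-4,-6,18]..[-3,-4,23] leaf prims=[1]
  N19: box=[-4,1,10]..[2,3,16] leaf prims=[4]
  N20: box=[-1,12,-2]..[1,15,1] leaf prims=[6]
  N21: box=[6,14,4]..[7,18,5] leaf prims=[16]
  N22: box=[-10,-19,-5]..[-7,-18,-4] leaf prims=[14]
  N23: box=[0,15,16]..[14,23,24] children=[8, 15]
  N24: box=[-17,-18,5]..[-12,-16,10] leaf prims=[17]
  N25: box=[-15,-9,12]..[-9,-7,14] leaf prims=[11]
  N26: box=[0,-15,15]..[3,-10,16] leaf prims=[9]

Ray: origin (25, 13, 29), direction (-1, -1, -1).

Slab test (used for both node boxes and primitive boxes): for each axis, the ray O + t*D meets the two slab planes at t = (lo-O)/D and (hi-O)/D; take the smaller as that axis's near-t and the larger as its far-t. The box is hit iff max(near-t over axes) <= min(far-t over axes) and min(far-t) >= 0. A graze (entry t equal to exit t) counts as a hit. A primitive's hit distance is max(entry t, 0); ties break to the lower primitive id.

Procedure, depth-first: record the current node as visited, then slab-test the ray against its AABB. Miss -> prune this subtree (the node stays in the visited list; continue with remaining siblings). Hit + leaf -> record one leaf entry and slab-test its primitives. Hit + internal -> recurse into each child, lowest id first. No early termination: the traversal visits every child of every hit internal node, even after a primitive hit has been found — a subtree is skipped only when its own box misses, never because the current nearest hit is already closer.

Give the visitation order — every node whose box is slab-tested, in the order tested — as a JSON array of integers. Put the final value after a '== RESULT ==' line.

Walk:
N0 x:[11,42] y:[-10,32] z:[5,49] -> hit [11,32], descend [2, 6, 7, 16]
  N2 x:[15,35] y:[16,32] z:[31,48] -> hit [31,32], descend [5, 11, 17, 22]
    N5 x:[21,24] y:[16,19] z:[40,42] -> miss, prune
    N11 x:[31,34] y:[26,29] z:[31,37] -> miss, prune
    N17 x:[15,19] y:[22,25] z:[46,48] -> miss, prune
    N22 x:[32,35] y:[31,32] z:[33,34] -> miss, prune
  N6 x:[22,42] y:[17,31] z:[6,24] -> hit [22,24], descend [9, 10, 24, 25]
    N9 x:[22,29] y:[17,28] z:[6,14] -> miss, prune
    N10 x:[25,26] y:[28,29] z:[12,13] -> miss, prune
    N24 x:[37,42] y:[29,31] z:[19,24] -> miss, prune
    N25 x:[34,40] y:[20,22] z:[15,17] -> miss, prune
  N7 x:[15,42] y:[-6,15] z:[24,49] -> miss, prune
  N16 x:[11,33] y:[-10,16] z:[5,19] -> hit [11,16], descend [3, 12, 19, 23]
    N3 x:[27,33] y:[4,10] z:[14,18] -> miss, prune
    N12 x:[13,17] y:[15,16] z:[16,17] -> hit [16,16] leaf, test {P12@t=16}
    N19 x:[23,29] y:[10,12] z:[13,19] -> miss, prune
    N23 x:[11,25] y:[-10,-2] z:[5,13] -> miss, prune

Visited [0, 2, 5, 11, 17, 22, 6, 9, 10, 24, 25, 7, 16, 3, 12, 19, 23]. Tests: 17 box, 1 leaf. Nearest: P12.

== RESULT ==
[0, 2, 5, 11, 17, 22, 6, 9, 10, 24, 25, 7, 16, 3, 12, 19, 23]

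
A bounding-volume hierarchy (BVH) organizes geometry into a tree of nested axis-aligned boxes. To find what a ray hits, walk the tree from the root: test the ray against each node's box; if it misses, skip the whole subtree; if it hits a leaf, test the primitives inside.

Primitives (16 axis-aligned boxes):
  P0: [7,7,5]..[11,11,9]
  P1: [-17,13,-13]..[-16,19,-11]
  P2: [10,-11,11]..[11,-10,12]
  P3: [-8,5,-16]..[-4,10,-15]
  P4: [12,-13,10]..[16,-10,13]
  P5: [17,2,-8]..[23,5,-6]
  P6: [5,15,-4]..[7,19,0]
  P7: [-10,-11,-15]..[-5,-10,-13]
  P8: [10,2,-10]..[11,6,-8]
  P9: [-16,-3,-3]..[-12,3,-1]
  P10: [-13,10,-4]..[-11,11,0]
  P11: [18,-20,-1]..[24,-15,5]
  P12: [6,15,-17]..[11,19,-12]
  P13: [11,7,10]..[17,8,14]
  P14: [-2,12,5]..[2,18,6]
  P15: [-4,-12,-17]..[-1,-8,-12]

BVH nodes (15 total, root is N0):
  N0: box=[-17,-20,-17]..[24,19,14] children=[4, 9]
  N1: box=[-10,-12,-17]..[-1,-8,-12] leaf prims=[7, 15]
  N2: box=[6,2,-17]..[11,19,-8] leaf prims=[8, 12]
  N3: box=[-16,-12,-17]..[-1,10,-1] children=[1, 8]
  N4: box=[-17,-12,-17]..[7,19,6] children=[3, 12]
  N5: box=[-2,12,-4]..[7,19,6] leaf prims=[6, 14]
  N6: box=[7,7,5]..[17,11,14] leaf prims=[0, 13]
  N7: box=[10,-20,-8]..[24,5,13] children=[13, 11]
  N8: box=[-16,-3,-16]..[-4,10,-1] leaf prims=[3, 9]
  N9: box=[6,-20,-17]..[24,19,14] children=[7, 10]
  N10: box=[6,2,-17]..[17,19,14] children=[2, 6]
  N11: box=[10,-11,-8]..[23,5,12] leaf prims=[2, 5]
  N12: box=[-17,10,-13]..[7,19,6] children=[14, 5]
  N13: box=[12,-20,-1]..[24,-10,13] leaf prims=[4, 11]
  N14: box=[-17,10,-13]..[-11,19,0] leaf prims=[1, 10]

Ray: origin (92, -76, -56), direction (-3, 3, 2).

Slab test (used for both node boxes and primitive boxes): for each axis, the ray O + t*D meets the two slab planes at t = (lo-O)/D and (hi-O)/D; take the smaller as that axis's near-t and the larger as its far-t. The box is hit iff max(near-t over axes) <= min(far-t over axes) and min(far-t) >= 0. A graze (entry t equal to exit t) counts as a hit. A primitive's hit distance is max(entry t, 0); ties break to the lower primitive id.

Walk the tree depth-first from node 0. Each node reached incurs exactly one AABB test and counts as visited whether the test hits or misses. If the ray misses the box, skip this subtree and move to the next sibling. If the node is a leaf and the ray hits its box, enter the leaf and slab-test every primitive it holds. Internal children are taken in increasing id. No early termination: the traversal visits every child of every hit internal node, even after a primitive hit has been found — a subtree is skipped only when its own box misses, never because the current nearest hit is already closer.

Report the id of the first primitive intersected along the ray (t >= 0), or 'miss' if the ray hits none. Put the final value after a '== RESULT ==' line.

Walk:
N0 x:[68/3,109/3] y:[56/3,95/3] z:[39/2,35] -> hit [68/3,95/3], descend [4, 9]
  N4 x:[85/3,109/3] y:[64/3,95/3] z:[39/2,31] -> hit [85/3,31], descend [3, 12]
    N3 x:[31,36] y:[64/3,86/3] z:[39/2,55/2] -> miss, prune
    N12 x:[85/3,109/3] y:[86/3,95/3] z:[43/2,31] -> hit [86/3,31], descend [5, 14]
      N5 x:[85/3,94/3] y:[88/3,95/3] z:[26,31] -> hit [88/3,31] leaf, test {P6(miss), P14@t=61/2}
      N14 x:[103/3,109/3] y:[86/3,95/3] z:[43/2,28] -> miss, prune
  N9 x:[68/3,86/3] y:[56/3,95/3] z:[39/2,35] -> hit [68/3,86/3], descend [7, 10]
    N7 x:[68/3,82/3] y:[56/3,27] z:[24,69/2] -> hit [24,27], descend [11, 13]
      N11 x:[23,82/3] y:[65/3,27] z:[24,34] -> hit [24,27] leaf, test {P2(miss), P5(miss)}
      N13 x:[68/3,80/3] y:[56/3,22] z:[55/2,69/2] -> miss, prune
    N10 x:[25,86/3] y:[26,95/3] z:[39/2,35] -> hit [26,86/3], descend [2, 6]
      N2 x:[27,86/3] y:[26,95/3] z:[39/2,24] -> miss, prune
      N6 x:[25,85/3] y:[83/3,29] z:[61/2,35] -> miss, prune

Visited [0, 4, 3, 12, 5, 14, 9, 7, 11, 13, 10, 2, 6]. Tests: 13 box, 2 leaf. Nearest: P14.

== RESULT ==
14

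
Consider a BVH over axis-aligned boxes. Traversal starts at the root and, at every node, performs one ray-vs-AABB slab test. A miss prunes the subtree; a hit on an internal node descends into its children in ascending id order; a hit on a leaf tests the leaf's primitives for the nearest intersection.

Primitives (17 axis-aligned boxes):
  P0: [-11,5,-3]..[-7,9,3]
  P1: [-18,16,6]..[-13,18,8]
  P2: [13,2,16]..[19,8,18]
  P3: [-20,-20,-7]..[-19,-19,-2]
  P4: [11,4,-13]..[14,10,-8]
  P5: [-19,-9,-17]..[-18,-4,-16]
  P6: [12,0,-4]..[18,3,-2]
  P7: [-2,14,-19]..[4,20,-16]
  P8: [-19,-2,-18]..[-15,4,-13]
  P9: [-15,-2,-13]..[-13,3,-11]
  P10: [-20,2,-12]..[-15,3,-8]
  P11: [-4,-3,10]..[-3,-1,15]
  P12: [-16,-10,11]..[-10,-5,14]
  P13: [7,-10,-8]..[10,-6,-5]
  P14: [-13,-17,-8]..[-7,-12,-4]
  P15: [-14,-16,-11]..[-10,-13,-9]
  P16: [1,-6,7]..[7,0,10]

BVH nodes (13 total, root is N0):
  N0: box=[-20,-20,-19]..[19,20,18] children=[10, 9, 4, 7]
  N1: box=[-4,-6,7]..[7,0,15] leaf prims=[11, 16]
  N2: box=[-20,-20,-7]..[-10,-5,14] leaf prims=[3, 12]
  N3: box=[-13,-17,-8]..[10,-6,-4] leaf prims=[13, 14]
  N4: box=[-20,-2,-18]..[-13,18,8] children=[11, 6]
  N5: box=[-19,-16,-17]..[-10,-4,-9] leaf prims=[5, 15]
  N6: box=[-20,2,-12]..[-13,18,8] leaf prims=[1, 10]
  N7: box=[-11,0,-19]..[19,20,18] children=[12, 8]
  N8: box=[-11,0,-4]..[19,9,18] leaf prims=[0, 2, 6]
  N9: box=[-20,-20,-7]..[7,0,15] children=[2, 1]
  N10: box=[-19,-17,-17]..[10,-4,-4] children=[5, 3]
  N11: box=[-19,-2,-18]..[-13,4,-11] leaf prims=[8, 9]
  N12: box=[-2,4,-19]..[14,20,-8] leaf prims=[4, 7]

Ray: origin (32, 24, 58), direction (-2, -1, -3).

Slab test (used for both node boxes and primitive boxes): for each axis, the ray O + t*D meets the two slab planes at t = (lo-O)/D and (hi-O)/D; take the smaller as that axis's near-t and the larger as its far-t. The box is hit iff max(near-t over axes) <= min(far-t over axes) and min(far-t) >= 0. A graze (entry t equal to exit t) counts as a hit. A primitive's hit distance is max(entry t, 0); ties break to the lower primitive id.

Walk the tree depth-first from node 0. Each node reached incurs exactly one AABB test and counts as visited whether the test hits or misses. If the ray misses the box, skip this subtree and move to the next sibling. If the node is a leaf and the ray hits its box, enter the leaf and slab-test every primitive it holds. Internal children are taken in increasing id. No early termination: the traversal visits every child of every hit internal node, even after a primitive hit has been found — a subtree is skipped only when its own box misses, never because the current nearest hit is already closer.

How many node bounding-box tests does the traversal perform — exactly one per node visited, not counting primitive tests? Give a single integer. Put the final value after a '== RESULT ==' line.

Traverse from the root:
N0 x:[13/2,26] y:[4,44] z:[40/3,77/3] -> hit [40/3,77/3], descend [4, 7, 9, 10]
  N4 x:[45/2,26] y:[6,26] z:[50/3,76/3] -> hit [45/2,76/3], descend [6, 11]
    N6 x:[45/2,26] y:[6,22] z:[50/3,70/3] -> miss, prune
    N11 x:[45/2,51/2] y:[20,26] z:[23,76/3] -> hit [23,76/3] leaf, test {P8@t=71/3, P9@t=23}
  N7 x:[13/2,43/2] y:[4,24] z:[40/3,77/3] -> hit [40/3,43/2], descend [8, 12]
    N8 x:[13/2,43/2] y:[15,24] z:[40/3,62/3] -> hit [15,62/3] leaf, test {P0(miss), P2(miss), P6(miss)}
    N12 x:[9,17] y:[4,20] z:[22,77/3] -> miss, prune
  N9 x:[25/2,26] y:[24,44] z:[43/3,65/3] -> miss, prune
  N10 x:[11,51/2] y:[28,41] z:[62/3,25] -> miss, prune

Visited [0, 4, 6, 11, 7, 8, 12, 9, 10]. Tests: 9 box, 2 leaf. Nearest: P9.

== RESULT ==
9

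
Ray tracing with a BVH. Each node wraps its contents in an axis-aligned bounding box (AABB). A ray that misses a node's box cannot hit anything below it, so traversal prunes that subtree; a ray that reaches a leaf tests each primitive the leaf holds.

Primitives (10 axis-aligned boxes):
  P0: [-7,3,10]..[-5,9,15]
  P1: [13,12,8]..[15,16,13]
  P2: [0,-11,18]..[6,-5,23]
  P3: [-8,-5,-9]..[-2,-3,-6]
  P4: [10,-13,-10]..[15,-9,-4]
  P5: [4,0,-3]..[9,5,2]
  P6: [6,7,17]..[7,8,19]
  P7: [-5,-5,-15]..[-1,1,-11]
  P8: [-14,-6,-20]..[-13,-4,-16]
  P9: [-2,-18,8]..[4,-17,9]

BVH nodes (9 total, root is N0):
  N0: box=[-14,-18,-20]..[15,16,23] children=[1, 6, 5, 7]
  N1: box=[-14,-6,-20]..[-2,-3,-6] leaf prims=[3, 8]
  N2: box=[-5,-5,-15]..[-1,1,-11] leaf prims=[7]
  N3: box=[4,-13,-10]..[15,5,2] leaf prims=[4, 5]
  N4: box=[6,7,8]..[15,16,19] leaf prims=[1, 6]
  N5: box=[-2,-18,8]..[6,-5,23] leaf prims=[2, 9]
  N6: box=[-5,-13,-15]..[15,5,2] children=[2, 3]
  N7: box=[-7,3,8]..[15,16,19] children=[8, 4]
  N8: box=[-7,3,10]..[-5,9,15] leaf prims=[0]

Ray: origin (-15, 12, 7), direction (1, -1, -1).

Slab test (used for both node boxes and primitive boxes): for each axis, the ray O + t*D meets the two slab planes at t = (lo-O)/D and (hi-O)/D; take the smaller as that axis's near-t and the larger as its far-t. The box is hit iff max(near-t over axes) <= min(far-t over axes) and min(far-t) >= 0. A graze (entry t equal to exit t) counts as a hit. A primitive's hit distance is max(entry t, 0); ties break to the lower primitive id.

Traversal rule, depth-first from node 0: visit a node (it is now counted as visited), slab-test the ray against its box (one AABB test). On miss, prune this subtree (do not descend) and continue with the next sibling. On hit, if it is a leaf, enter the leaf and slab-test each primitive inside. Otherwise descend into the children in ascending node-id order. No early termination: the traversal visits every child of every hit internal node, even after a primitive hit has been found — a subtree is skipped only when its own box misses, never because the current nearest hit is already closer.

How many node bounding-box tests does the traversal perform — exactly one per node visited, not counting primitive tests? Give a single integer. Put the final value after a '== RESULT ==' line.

Walk:
N0 x:[1,30] y:[-4,30] z:[-16,27] -> hit [1,27], descend [1, 5, 6, 7]
  N1 x:[1,13] y:[15,18] z:[13,27] -> miss, prune
  N5 x:[13,21] y:[17,30] z:[-16,-1] -> miss, prune
  N6 x:[10,30] y:[7,25] z:[5,22] -> hit [10,22], descend [2, 3]
    N2 x:[10,14] y:[11,17] z:[18,22] -> miss, prune
    N3 x:[19,30] y:[7,25] z:[5,17] -> miss, prune
  N7 x:[8,30] y:[-4,9] z:[-12,-1] -> miss, prune

Visited [0, 1, 5, 6, 2, 3, 7]. Tests: 7 box, 0 leaf. Nearest: miss.

== RESULT ==
7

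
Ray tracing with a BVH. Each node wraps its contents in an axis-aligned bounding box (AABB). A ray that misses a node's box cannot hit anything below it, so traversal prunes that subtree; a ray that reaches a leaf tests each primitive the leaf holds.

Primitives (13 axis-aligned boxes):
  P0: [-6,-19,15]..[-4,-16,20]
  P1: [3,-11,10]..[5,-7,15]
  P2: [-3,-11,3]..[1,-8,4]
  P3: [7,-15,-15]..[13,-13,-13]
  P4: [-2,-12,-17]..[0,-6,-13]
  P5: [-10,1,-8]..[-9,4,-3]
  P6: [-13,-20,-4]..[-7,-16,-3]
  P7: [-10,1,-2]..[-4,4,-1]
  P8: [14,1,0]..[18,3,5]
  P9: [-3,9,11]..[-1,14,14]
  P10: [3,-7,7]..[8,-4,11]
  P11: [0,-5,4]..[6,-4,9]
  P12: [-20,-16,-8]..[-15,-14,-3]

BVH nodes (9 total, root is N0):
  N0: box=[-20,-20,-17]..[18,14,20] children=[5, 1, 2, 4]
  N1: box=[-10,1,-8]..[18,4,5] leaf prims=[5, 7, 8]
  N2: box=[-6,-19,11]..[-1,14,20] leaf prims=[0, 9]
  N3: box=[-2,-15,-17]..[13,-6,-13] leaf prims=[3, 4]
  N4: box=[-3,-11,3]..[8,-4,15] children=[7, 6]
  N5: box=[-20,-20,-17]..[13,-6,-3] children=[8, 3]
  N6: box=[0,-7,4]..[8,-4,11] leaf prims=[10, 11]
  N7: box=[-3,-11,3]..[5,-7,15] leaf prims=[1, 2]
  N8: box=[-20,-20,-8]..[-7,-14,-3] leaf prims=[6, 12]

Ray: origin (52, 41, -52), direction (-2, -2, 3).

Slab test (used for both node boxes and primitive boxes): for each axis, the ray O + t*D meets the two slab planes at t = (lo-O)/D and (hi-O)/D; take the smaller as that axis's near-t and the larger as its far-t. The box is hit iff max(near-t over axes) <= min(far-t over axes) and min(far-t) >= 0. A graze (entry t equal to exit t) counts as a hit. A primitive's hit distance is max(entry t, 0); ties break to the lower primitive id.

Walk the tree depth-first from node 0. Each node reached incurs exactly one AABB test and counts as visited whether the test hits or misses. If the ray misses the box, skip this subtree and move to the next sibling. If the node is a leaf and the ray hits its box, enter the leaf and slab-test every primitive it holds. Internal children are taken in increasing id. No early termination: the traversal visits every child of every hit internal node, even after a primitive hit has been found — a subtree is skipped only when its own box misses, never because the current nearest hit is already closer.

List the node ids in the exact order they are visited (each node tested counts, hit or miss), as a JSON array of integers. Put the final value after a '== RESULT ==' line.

Trace the traversal:
N0 x:[17,36] y:[27/2,61/2] z:[35/3,24] -> hit [17,24], descend [1, 2, 4, 5]
  N1 x:[17,31] y:[37/2,20] z:[44/3,19] -> hit [37/2,19] leaf, test {P5(miss), P7(miss), P8@t=19}
  N2 x:[53/2,29] y:[27/2,30] z:[21,24] -> miss, prune
  N4 x:[22,55/2] y:[45/2,26] z:[55/3,67/3] -> miss, prune
  N5 x:[39/2,36] y:[47/2,61/2] z:[35/3,49/3] -> miss, prune

Visited [0, 1, 2, 4, 5]. Tests: 5 box, 1 leaf. Nearest: P8.

== RESULT ==
[0, 1, 2, 4, 5]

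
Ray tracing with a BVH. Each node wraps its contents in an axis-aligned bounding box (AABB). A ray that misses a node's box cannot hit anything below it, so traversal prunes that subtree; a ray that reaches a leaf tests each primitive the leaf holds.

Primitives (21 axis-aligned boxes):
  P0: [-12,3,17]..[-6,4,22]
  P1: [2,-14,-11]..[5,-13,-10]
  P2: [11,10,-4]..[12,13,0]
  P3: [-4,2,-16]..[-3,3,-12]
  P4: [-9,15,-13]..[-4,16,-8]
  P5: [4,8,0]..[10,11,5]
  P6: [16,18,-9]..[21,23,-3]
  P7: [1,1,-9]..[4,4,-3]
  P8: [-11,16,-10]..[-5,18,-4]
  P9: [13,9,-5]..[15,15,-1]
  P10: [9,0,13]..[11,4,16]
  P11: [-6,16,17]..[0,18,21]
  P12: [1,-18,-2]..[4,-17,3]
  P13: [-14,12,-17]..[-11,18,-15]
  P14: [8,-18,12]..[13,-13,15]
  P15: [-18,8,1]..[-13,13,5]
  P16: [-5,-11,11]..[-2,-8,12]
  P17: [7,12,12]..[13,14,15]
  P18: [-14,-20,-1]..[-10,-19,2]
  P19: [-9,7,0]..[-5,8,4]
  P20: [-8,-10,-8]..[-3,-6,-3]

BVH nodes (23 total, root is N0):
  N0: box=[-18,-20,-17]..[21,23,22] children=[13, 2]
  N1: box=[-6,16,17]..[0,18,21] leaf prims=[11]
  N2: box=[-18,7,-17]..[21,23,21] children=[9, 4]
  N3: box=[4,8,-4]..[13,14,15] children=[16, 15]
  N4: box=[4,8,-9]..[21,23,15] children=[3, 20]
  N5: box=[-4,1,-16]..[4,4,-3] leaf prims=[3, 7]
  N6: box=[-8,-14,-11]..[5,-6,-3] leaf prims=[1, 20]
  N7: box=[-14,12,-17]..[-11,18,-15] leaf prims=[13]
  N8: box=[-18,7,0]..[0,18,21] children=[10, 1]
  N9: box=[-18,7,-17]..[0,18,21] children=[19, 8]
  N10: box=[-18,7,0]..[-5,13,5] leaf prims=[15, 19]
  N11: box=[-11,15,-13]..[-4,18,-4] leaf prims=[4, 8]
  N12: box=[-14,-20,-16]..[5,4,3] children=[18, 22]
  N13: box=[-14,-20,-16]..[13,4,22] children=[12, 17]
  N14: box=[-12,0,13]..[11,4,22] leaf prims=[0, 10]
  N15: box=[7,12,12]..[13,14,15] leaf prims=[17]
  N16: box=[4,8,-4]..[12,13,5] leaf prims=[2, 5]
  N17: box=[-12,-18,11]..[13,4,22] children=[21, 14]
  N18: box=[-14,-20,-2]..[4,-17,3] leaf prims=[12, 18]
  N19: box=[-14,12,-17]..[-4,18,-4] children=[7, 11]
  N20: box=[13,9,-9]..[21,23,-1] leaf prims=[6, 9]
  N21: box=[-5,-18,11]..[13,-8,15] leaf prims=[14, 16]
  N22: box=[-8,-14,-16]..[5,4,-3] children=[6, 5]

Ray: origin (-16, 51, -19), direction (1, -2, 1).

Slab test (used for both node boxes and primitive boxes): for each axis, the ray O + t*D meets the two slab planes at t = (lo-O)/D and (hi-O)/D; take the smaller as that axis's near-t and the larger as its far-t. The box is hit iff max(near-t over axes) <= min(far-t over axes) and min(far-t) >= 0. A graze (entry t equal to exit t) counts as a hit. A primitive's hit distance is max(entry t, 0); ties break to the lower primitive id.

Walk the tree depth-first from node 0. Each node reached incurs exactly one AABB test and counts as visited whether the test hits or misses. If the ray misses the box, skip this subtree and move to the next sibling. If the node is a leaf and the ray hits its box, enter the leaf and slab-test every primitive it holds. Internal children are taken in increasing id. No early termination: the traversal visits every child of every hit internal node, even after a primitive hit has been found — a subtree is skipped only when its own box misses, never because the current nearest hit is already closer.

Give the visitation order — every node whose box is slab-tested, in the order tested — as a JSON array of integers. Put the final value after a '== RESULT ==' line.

Trace the traversal:
N0 x:[-2,37] y:[14,71/2] z:[2,41] -> hit [14,71/2], descend [2, 13]
  N2 x:[-2,37] y:[14,22] z:[2,40] -> hit [14,22], descend [4, 9]
    N4 x:[20,37] y:[14,43/2] z:[10,34] -> hit [20,43/2], descend [3, 20]
      N3 x:[20,29] y:[37/2,43/2] z:[15,34] -> hit [20,43/2], descend [15, 16]
        N15 x:[23,29] y:[37/2,39/2] z:[31,34] -> miss, prune
        N16 x:[20,28] y:[19,43/2] z:[15,24] -> hit [20,43/2] leaf, test {P2(miss), P5@t=20}
      N20 x:[29,37] y:[14,21] z:[10,18] -> miss, prune
    N9 x:[-2,16] y:[33/2,22] z:[2,40] -> miss, prune
  N13 x:[2,29] y:[47/2,71/2] z:[3,41] -> hit [47/2,29], descend [12, 17]
    N12 x:[2,21] y:[47/2,71/2] z:[3,22] -> miss, prune
    N17 x:[4,29] y:[47/2,69/2] z:[30,41] -> miss, prune

11 AABB tests over nodes [0, 2, 4, 3, 15, 16, 20, 9, 13, 12, 17]; 1 leaf entered; closest P5.

== RESULT ==
[0, 2, 4, 3, 15, 16, 20, 9, 13, 12, 17]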